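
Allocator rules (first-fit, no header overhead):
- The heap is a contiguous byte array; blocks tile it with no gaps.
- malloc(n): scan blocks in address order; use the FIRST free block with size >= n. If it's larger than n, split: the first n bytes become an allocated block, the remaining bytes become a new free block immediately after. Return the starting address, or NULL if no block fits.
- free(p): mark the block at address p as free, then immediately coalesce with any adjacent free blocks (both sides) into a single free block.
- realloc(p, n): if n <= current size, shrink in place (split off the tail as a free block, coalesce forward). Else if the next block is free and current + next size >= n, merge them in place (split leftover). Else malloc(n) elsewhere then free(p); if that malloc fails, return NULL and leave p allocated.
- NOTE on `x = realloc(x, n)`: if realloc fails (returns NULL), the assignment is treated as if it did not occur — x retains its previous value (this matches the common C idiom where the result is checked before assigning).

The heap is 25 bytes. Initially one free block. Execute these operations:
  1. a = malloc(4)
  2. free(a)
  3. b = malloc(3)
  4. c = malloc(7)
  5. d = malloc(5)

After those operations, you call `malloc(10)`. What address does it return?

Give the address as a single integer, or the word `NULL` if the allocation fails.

Answer: 15

Derivation:
Op 1: a = malloc(4) -> a = 0; heap: [0-3 ALLOC][4-24 FREE]
Op 2: free(a) -> (freed a); heap: [0-24 FREE]
Op 3: b = malloc(3) -> b = 0; heap: [0-2 ALLOC][3-24 FREE]
Op 4: c = malloc(7) -> c = 3; heap: [0-2 ALLOC][3-9 ALLOC][10-24 FREE]
Op 5: d = malloc(5) -> d = 10; heap: [0-2 ALLOC][3-9 ALLOC][10-14 ALLOC][15-24 FREE]
malloc(10): first-fit scan over [0-2 ALLOC][3-9 ALLOC][10-14 ALLOC][15-24 FREE] -> 15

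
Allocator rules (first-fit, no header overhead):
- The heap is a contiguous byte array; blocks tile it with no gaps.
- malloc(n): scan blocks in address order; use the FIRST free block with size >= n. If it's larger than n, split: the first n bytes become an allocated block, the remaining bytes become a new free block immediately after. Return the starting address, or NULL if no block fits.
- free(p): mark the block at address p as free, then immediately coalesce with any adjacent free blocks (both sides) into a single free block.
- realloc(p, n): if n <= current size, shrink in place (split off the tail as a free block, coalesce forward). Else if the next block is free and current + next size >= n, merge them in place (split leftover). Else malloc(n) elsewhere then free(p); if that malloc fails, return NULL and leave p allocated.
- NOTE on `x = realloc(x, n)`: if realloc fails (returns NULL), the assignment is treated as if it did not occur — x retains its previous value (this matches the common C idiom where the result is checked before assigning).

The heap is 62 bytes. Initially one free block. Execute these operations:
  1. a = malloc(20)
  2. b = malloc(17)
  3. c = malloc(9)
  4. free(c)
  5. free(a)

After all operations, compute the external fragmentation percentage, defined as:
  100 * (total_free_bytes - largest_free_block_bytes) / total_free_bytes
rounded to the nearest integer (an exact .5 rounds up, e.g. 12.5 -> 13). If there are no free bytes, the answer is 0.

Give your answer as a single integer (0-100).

Answer: 44

Derivation:
Op 1: a = malloc(20) -> a = 0; heap: [0-19 ALLOC][20-61 FREE]
Op 2: b = malloc(17) -> b = 20; heap: [0-19 ALLOC][20-36 ALLOC][37-61 FREE]
Op 3: c = malloc(9) -> c = 37; heap: [0-19 ALLOC][20-36 ALLOC][37-45 ALLOC][46-61 FREE]
Op 4: free(c) -> (freed c); heap: [0-19 ALLOC][20-36 ALLOC][37-61 FREE]
Op 5: free(a) -> (freed a); heap: [0-19 FREE][20-36 ALLOC][37-61 FREE]
Free blocks: [20 25] total_free=45 largest=25 -> 100*(45-25)/45 = 2000/45 ≈ 44.444 -> rounds to 44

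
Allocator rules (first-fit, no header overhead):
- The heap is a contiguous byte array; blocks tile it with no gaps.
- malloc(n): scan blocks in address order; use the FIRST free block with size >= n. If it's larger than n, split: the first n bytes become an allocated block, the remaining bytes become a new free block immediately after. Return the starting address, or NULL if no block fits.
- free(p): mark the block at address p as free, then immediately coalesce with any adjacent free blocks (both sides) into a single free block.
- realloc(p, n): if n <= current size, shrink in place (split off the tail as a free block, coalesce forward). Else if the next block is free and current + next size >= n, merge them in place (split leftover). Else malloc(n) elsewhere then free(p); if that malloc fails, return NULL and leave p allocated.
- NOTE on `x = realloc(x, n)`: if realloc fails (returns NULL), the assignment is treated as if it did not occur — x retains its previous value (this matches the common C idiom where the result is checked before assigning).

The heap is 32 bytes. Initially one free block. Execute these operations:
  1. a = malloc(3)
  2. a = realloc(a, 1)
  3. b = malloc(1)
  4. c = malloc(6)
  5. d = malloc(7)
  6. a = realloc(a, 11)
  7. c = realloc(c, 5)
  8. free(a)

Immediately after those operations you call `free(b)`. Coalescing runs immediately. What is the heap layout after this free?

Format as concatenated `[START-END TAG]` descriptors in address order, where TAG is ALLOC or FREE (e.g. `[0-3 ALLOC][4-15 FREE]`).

Answer: [0-1 FREE][2-6 ALLOC][7-7 FREE][8-14 ALLOC][15-31 FREE]

Derivation:
Op 1: a = malloc(3) -> a = 0; heap: [0-2 ALLOC][3-31 FREE]
Op 2: a = realloc(a, 1) -> a = 0; heap: [0-0 ALLOC][1-31 FREE]
Op 3: b = malloc(1) -> b = 1; heap: [0-0 ALLOC][1-1 ALLOC][2-31 FREE]
Op 4: c = malloc(6) -> c = 2; heap: [0-0 ALLOC][1-1 ALLOC][2-7 ALLOC][8-31 FREE]
Op 5: d = malloc(7) -> d = 8; heap: [0-0 ALLOC][1-1 ALLOC][2-7 ALLOC][8-14 ALLOC][15-31 FREE]
Op 6: a = realloc(a, 11) -> a = 15; heap: [0-0 FREE][1-1 ALLOC][2-7 ALLOC][8-14 ALLOC][15-25 ALLOC][26-31 FREE]
Op 7: c = realloc(c, 5) -> c = 2; heap: [0-0 FREE][1-1 ALLOC][2-6 ALLOC][7-7 FREE][8-14 ALLOC][15-25 ALLOC][26-31 FREE]
Op 8: free(a) -> (freed a); heap: [0-0 FREE][1-1 ALLOC][2-6 ALLOC][7-7 FREE][8-14 ALLOC][15-31 FREE]
free(b): b = 1 -> block [1-1 ALLOC]; mark free, coalesce with adjacent free neighbors -> [0-1 FREE][2-6 ALLOC][7-7 FREE][8-14 ALLOC][15-31 FREE]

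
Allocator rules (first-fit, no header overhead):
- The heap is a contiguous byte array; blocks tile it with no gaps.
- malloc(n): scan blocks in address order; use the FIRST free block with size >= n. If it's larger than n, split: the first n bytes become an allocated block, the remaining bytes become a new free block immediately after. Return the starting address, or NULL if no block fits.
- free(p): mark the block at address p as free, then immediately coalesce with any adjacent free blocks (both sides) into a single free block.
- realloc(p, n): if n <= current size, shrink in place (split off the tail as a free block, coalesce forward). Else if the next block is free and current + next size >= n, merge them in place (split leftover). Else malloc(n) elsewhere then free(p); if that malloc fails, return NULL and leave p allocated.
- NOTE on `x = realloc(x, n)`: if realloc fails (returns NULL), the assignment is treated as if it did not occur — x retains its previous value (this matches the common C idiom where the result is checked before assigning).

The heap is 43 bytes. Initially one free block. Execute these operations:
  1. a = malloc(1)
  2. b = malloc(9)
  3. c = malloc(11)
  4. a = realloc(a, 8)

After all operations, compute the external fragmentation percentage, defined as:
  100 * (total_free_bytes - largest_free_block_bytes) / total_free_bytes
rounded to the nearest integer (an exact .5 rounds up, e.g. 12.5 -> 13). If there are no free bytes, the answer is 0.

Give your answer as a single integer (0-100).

Op 1: a = malloc(1) -> a = 0; heap: [0-0 ALLOC][1-42 FREE]
Op 2: b = malloc(9) -> b = 1; heap: [0-0 ALLOC][1-9 ALLOC][10-42 FREE]
Op 3: c = malloc(11) -> c = 10; heap: [0-0 ALLOC][1-9 ALLOC][10-20 ALLOC][21-42 FREE]
Op 4: a = realloc(a, 8) -> a = 21; heap: [0-0 FREE][1-9 ALLOC][10-20 ALLOC][21-28 ALLOC][29-42 FREE]
Free blocks: [1 14] total_free=15 largest=14 -> 100*(15-14)/15 = 100/15 ≈ 6.667 -> rounds to 7

Answer: 7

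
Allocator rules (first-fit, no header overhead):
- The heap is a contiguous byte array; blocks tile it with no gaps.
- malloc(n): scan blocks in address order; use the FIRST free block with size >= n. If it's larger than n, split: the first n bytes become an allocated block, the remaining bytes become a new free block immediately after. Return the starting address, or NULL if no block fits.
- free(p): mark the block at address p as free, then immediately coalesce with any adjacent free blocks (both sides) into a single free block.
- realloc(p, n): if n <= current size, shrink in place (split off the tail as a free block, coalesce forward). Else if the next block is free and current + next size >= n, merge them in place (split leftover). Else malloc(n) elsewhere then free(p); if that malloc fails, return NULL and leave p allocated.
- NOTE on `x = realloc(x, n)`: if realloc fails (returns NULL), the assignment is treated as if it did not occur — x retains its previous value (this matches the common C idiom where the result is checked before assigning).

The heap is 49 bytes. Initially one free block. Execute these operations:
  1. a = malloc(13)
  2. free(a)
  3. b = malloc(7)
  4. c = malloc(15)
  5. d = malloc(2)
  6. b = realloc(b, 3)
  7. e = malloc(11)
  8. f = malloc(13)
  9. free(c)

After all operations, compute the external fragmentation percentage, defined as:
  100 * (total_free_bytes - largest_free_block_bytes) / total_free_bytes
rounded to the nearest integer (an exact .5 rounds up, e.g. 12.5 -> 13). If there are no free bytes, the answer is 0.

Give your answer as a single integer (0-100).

Op 1: a = malloc(13) -> a = 0; heap: [0-12 ALLOC][13-48 FREE]
Op 2: free(a) -> (freed a); heap: [0-48 FREE]
Op 3: b = malloc(7) -> b = 0; heap: [0-6 ALLOC][7-48 FREE]
Op 4: c = malloc(15) -> c = 7; heap: [0-6 ALLOC][7-21 ALLOC][22-48 FREE]
Op 5: d = malloc(2) -> d = 22; heap: [0-6 ALLOC][7-21 ALLOC][22-23 ALLOC][24-48 FREE]
Op 6: b = realloc(b, 3) -> b = 0; heap: [0-2 ALLOC][3-6 FREE][7-21 ALLOC][22-23 ALLOC][24-48 FREE]
Op 7: e = malloc(11) -> e = 24; heap: [0-2 ALLOC][3-6 FREE][7-21 ALLOC][22-23 ALLOC][24-34 ALLOC][35-48 FREE]
Op 8: f = malloc(13) -> f = 35; heap: [0-2 ALLOC][3-6 FREE][7-21 ALLOC][22-23 ALLOC][24-34 ALLOC][35-47 ALLOC][48-48 FREE]
Op 9: free(c) -> (freed c); heap: [0-2 ALLOC][3-21 FREE][22-23 ALLOC][24-34 ALLOC][35-47 ALLOC][48-48 FREE]
Free blocks: [19 1] total_free=20 largest=19 -> 100*(20-19)/20 = 100/20 = 5

Answer: 5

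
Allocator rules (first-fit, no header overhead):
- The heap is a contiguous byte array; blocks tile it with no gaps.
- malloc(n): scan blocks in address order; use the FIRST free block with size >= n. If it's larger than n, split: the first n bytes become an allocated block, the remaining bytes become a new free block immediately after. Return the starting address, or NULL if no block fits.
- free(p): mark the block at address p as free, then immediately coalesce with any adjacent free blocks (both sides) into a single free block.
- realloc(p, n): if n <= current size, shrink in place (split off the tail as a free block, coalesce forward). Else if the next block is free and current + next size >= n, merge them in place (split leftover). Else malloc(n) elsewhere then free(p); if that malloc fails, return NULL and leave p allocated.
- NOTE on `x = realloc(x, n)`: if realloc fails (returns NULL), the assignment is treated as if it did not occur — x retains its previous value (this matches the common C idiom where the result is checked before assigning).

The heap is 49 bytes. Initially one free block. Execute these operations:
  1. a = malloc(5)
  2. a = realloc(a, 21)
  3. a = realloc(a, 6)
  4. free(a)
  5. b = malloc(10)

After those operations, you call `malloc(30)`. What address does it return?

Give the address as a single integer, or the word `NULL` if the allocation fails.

Op 1: a = malloc(5) -> a = 0; heap: [0-4 ALLOC][5-48 FREE]
Op 2: a = realloc(a, 21) -> a = 0; heap: [0-20 ALLOC][21-48 FREE]
Op 3: a = realloc(a, 6) -> a = 0; heap: [0-5 ALLOC][6-48 FREE]
Op 4: free(a) -> (freed a); heap: [0-48 FREE]
Op 5: b = malloc(10) -> b = 0; heap: [0-9 ALLOC][10-48 FREE]
malloc(30): first-fit scan over [0-9 ALLOC][10-48 FREE] -> 10

Answer: 10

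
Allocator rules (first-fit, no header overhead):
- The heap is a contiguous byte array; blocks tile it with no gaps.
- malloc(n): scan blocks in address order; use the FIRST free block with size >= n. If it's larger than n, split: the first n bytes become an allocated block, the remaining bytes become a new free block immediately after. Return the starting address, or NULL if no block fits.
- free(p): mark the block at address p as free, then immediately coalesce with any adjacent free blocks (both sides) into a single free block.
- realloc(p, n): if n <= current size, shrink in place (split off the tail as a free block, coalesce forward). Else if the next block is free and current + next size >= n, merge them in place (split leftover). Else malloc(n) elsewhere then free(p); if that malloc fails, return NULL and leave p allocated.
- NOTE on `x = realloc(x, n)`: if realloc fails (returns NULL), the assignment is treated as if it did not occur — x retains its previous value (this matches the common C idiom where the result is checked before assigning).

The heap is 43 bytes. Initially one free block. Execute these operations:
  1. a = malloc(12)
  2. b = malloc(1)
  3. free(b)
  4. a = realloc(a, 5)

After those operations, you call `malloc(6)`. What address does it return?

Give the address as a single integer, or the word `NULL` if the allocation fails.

Answer: 5

Derivation:
Op 1: a = malloc(12) -> a = 0; heap: [0-11 ALLOC][12-42 FREE]
Op 2: b = malloc(1) -> b = 12; heap: [0-11 ALLOC][12-12 ALLOC][13-42 FREE]
Op 3: free(b) -> (freed b); heap: [0-11 ALLOC][12-42 FREE]
Op 4: a = realloc(a, 5) -> a = 0; heap: [0-4 ALLOC][5-42 FREE]
malloc(6): first-fit scan over [0-4 ALLOC][5-42 FREE] -> 5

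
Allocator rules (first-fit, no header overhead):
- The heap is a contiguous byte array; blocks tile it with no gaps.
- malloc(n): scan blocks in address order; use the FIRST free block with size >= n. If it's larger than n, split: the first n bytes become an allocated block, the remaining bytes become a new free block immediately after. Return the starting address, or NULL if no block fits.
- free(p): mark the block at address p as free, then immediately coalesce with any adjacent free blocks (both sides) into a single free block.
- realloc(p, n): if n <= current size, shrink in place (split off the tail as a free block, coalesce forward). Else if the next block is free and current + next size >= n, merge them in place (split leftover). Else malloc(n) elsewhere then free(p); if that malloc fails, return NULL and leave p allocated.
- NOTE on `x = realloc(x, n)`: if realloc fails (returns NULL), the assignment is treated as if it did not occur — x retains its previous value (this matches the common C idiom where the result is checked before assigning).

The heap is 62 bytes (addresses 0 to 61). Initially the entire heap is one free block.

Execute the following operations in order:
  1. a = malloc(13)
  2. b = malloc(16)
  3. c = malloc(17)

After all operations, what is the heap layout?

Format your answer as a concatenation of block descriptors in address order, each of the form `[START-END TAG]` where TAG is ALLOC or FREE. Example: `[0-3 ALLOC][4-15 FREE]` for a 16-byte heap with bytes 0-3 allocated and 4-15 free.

Answer: [0-12 ALLOC][13-28 ALLOC][29-45 ALLOC][46-61 FREE]

Derivation:
Op 1: a = malloc(13) -> a = 0; heap: [0-12 ALLOC][13-61 FREE]
Op 2: b = malloc(16) -> b = 13; heap: [0-12 ALLOC][13-28 ALLOC][29-61 FREE]
Op 3: c = malloc(17) -> c = 29; heap: [0-12 ALLOC][13-28 ALLOC][29-45 ALLOC][46-61 FREE]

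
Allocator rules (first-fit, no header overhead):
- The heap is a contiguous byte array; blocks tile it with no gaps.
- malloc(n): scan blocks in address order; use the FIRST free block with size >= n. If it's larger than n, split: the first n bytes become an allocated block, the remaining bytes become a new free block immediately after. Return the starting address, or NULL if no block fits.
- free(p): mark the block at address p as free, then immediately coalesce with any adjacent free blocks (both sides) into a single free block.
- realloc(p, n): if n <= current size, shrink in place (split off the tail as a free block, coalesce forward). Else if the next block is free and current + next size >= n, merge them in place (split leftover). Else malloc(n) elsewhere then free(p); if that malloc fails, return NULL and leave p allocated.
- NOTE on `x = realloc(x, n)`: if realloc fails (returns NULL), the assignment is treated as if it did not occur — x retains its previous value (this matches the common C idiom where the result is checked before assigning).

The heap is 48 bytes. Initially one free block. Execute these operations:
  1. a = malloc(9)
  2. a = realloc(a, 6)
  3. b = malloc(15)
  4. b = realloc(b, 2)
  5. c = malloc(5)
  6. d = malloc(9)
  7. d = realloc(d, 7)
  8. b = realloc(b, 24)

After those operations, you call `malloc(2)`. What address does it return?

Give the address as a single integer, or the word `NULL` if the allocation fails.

Op 1: a = malloc(9) -> a = 0; heap: [0-8 ALLOC][9-47 FREE]
Op 2: a = realloc(a, 6) -> a = 0; heap: [0-5 ALLOC][6-47 FREE]
Op 3: b = malloc(15) -> b = 6; heap: [0-5 ALLOC][6-20 ALLOC][21-47 FREE]
Op 4: b = realloc(b, 2) -> b = 6; heap: [0-5 ALLOC][6-7 ALLOC][8-47 FREE]
Op 5: c = malloc(5) -> c = 8; heap: [0-5 ALLOC][6-7 ALLOC][8-12 ALLOC][13-47 FREE]
Op 6: d = malloc(9) -> d = 13; heap: [0-5 ALLOC][6-7 ALLOC][8-12 ALLOC][13-21 ALLOC][22-47 FREE]
Op 7: d = realloc(d, 7) -> d = 13; heap: [0-5 ALLOC][6-7 ALLOC][8-12 ALLOC][13-19 ALLOC][20-47 FREE]
Op 8: b = realloc(b, 24) -> b = 20; heap: [0-5 ALLOC][6-7 FREE][8-12 ALLOC][13-19 ALLOC][20-43 ALLOC][44-47 FREE]
malloc(2): first-fit scan over [0-5 ALLOC][6-7 FREE][8-12 ALLOC][13-19 ALLOC][20-43 ALLOC][44-47 FREE] -> 6

Answer: 6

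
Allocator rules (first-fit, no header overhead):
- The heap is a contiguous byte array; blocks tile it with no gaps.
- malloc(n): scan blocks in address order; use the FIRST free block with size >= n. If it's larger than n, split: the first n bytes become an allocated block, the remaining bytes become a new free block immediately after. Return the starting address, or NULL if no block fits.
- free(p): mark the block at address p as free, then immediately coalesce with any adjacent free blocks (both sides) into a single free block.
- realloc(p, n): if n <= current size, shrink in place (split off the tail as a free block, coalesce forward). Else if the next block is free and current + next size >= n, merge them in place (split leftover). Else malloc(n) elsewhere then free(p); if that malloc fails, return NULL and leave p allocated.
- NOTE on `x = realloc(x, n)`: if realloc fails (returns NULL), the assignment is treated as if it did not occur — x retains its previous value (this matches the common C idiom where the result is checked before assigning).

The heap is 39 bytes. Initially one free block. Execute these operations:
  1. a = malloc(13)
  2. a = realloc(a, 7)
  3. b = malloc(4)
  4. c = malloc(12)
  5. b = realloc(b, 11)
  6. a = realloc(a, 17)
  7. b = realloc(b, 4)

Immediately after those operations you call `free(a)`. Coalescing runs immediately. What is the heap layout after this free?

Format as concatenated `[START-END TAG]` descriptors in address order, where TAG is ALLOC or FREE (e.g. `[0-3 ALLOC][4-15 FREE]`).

Op 1: a = malloc(13) -> a = 0; heap: [0-12 ALLOC][13-38 FREE]
Op 2: a = realloc(a, 7) -> a = 0; heap: [0-6 ALLOC][7-38 FREE]
Op 3: b = malloc(4) -> b = 7; heap: [0-6 ALLOC][7-10 ALLOC][11-38 FREE]
Op 4: c = malloc(12) -> c = 11; heap: [0-6 ALLOC][7-10 ALLOC][11-22 ALLOC][23-38 FREE]
Op 5: b = realloc(b, 11) -> b = 23; heap: [0-6 ALLOC][7-10 FREE][11-22 ALLOC][23-33 ALLOC][34-38 FREE]
Op 6: a = realloc(a, 17) -> NULL (a unchanged); heap: [0-6 ALLOC][7-10 FREE][11-22 ALLOC][23-33 ALLOC][34-38 FREE]
Op 7: b = realloc(b, 4) -> b = 23; heap: [0-6 ALLOC][7-10 FREE][11-22 ALLOC][23-26 ALLOC][27-38 FREE]
free(a): a = 0 -> block [0-6 ALLOC]; mark free, coalesce with adjacent free neighbors -> [0-10 FREE][11-22 ALLOC][23-26 ALLOC][27-38 FREE]

Answer: [0-10 FREE][11-22 ALLOC][23-26 ALLOC][27-38 FREE]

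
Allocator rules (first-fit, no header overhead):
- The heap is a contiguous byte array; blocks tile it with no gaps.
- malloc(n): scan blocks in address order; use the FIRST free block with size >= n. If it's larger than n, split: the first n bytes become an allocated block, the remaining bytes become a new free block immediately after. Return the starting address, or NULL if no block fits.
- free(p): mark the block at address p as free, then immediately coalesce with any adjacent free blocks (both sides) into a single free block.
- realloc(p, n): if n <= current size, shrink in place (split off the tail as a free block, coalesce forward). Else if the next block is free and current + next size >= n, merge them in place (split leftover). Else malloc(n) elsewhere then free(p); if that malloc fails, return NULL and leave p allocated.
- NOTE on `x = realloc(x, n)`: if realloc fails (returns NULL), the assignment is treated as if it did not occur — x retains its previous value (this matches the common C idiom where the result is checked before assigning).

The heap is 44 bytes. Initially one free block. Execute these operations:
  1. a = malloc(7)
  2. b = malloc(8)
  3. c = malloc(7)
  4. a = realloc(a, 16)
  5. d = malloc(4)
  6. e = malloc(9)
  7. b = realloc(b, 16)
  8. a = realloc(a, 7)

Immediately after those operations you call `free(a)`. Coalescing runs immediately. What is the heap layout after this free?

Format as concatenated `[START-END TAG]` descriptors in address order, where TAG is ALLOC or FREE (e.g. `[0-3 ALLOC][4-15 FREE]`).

Answer: [0-3 ALLOC][4-6 FREE][7-14 ALLOC][15-21 ALLOC][22-43 FREE]

Derivation:
Op 1: a = malloc(7) -> a = 0; heap: [0-6 ALLOC][7-43 FREE]
Op 2: b = malloc(8) -> b = 7; heap: [0-6 ALLOC][7-14 ALLOC][15-43 FREE]
Op 3: c = malloc(7) -> c = 15; heap: [0-6 ALLOC][7-14 ALLOC][15-21 ALLOC][22-43 FREE]
Op 4: a = realloc(a, 16) -> a = 22; heap: [0-6 FREE][7-14 ALLOC][15-21 ALLOC][22-37 ALLOC][38-43 FREE]
Op 5: d = malloc(4) -> d = 0; heap: [0-3 ALLOC][4-6 FREE][7-14 ALLOC][15-21 ALLOC][22-37 ALLOC][38-43 FREE]
Op 6: e = malloc(9) -> e = NULL; heap: [0-3 ALLOC][4-6 FREE][7-14 ALLOC][15-21 ALLOC][22-37 ALLOC][38-43 FREE]
Op 7: b = realloc(b, 16) -> NULL (b unchanged); heap: [0-3 ALLOC][4-6 FREE][7-14 ALLOC][15-21 ALLOC][22-37 ALLOC][38-43 FREE]
Op 8: a = realloc(a, 7) -> a = 22; heap: [0-3 ALLOC][4-6 FREE][7-14 ALLOC][15-21 ALLOC][22-28 ALLOC][29-43 FREE]
free(a): a = 22 -> block [22-28 ALLOC]; mark free, coalesce with adjacent free neighbors -> [0-3 ALLOC][4-6 FREE][7-14 ALLOC][15-21 ALLOC][22-43 FREE]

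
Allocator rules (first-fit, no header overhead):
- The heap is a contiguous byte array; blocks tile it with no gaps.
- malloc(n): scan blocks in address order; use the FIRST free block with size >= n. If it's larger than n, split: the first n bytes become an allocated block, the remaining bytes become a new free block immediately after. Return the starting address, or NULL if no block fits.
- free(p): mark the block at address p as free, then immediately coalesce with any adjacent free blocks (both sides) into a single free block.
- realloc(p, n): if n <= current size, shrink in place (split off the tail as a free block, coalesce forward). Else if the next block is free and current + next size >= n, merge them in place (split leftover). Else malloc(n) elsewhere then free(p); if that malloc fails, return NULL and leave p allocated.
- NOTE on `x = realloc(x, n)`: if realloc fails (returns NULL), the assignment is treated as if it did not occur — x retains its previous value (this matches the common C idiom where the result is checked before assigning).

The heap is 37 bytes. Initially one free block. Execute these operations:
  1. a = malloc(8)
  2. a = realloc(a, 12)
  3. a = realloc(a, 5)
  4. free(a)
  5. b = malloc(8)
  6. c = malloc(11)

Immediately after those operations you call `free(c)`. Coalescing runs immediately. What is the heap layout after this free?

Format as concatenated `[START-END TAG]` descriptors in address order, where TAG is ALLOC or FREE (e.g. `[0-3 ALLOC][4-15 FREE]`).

Answer: [0-7 ALLOC][8-36 FREE]

Derivation:
Op 1: a = malloc(8) -> a = 0; heap: [0-7 ALLOC][8-36 FREE]
Op 2: a = realloc(a, 12) -> a = 0; heap: [0-11 ALLOC][12-36 FREE]
Op 3: a = realloc(a, 5) -> a = 0; heap: [0-4 ALLOC][5-36 FREE]
Op 4: free(a) -> (freed a); heap: [0-36 FREE]
Op 5: b = malloc(8) -> b = 0; heap: [0-7 ALLOC][8-36 FREE]
Op 6: c = malloc(11) -> c = 8; heap: [0-7 ALLOC][8-18 ALLOC][19-36 FREE]
free(c): c = 8 -> block [8-18 ALLOC]; mark free, coalesce with adjacent free neighbors -> [0-7 ALLOC][8-36 FREE]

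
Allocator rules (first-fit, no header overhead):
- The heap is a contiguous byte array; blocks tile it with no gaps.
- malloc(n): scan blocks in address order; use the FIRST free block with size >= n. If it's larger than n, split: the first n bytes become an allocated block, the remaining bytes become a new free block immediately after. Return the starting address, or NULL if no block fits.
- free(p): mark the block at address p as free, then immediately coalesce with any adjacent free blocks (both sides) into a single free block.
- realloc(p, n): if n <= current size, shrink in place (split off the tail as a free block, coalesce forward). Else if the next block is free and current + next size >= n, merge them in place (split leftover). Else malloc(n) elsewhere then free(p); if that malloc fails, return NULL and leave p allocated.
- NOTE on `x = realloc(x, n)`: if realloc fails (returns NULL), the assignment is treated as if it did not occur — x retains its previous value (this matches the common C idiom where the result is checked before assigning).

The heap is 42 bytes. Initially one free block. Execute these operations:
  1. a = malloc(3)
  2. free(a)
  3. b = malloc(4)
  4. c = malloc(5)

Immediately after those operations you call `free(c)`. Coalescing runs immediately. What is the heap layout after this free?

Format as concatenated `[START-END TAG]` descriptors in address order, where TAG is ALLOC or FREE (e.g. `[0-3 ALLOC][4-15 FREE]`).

Op 1: a = malloc(3) -> a = 0; heap: [0-2 ALLOC][3-41 FREE]
Op 2: free(a) -> (freed a); heap: [0-41 FREE]
Op 3: b = malloc(4) -> b = 0; heap: [0-3 ALLOC][4-41 FREE]
Op 4: c = malloc(5) -> c = 4; heap: [0-3 ALLOC][4-8 ALLOC][9-41 FREE]
free(c): c = 4 -> block [4-8 ALLOC]; mark free, coalesce with adjacent free neighbors -> [0-3 ALLOC][4-41 FREE]

Answer: [0-3 ALLOC][4-41 FREE]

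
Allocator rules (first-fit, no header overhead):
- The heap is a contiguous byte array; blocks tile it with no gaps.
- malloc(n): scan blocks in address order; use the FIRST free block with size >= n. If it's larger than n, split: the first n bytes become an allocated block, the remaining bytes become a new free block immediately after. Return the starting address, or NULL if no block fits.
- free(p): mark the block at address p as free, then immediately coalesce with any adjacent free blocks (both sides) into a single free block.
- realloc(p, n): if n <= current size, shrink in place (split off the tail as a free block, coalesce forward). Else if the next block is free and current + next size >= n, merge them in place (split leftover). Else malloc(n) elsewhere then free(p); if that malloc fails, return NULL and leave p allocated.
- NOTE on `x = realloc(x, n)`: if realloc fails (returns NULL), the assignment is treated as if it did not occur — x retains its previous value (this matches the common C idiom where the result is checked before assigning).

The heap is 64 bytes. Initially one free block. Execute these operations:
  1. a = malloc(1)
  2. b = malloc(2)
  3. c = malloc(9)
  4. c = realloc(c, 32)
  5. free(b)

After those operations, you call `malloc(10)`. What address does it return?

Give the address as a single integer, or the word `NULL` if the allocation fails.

Op 1: a = malloc(1) -> a = 0; heap: [0-0 ALLOC][1-63 FREE]
Op 2: b = malloc(2) -> b = 1; heap: [0-0 ALLOC][1-2 ALLOC][3-63 FREE]
Op 3: c = malloc(9) -> c = 3; heap: [0-0 ALLOC][1-2 ALLOC][3-11 ALLOC][12-63 FREE]
Op 4: c = realloc(c, 32) -> c = 3; heap: [0-0 ALLOC][1-2 ALLOC][3-34 ALLOC][35-63 FREE]
Op 5: free(b) -> (freed b); heap: [0-0 ALLOC][1-2 FREE][3-34 ALLOC][35-63 FREE]
malloc(10): first-fit scan over [0-0 ALLOC][1-2 FREE][3-34 ALLOC][35-63 FREE] -> 35

Answer: 35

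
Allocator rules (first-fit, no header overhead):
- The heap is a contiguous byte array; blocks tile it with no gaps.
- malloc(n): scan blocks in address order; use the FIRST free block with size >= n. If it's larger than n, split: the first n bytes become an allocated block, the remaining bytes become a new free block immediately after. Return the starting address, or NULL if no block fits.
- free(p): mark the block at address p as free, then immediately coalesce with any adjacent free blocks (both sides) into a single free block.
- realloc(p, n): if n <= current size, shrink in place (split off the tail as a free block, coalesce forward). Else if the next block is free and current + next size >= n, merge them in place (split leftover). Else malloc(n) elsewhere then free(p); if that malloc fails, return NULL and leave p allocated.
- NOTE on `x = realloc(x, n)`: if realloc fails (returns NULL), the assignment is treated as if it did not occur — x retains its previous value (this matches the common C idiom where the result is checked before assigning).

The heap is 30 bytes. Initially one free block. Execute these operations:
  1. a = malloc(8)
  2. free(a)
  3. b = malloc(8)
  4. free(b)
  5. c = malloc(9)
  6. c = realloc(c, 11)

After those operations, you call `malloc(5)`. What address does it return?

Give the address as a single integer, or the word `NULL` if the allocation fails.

Answer: 11

Derivation:
Op 1: a = malloc(8) -> a = 0; heap: [0-7 ALLOC][8-29 FREE]
Op 2: free(a) -> (freed a); heap: [0-29 FREE]
Op 3: b = malloc(8) -> b = 0; heap: [0-7 ALLOC][8-29 FREE]
Op 4: free(b) -> (freed b); heap: [0-29 FREE]
Op 5: c = malloc(9) -> c = 0; heap: [0-8 ALLOC][9-29 FREE]
Op 6: c = realloc(c, 11) -> c = 0; heap: [0-10 ALLOC][11-29 FREE]
malloc(5): first-fit scan over [0-10 ALLOC][11-29 FREE] -> 11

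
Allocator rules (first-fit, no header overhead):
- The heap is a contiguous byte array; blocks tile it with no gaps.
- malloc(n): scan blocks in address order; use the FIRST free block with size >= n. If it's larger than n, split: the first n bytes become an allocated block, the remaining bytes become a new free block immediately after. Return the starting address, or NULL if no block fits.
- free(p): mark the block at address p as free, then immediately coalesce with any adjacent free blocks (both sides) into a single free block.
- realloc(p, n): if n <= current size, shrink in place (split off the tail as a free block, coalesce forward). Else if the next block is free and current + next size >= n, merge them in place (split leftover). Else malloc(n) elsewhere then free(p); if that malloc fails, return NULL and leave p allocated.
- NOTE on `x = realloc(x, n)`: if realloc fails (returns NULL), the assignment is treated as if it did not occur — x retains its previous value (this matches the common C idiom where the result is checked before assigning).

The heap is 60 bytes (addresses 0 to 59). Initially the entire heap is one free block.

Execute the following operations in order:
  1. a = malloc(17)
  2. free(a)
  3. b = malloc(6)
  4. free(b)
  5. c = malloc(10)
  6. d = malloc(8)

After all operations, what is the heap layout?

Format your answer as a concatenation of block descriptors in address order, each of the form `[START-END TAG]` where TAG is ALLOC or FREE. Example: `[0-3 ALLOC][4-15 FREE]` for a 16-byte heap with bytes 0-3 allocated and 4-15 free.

Answer: [0-9 ALLOC][10-17 ALLOC][18-59 FREE]

Derivation:
Op 1: a = malloc(17) -> a = 0; heap: [0-16 ALLOC][17-59 FREE]
Op 2: free(a) -> (freed a); heap: [0-59 FREE]
Op 3: b = malloc(6) -> b = 0; heap: [0-5 ALLOC][6-59 FREE]
Op 4: free(b) -> (freed b); heap: [0-59 FREE]
Op 5: c = malloc(10) -> c = 0; heap: [0-9 ALLOC][10-59 FREE]
Op 6: d = malloc(8) -> d = 10; heap: [0-9 ALLOC][10-17 ALLOC][18-59 FREE]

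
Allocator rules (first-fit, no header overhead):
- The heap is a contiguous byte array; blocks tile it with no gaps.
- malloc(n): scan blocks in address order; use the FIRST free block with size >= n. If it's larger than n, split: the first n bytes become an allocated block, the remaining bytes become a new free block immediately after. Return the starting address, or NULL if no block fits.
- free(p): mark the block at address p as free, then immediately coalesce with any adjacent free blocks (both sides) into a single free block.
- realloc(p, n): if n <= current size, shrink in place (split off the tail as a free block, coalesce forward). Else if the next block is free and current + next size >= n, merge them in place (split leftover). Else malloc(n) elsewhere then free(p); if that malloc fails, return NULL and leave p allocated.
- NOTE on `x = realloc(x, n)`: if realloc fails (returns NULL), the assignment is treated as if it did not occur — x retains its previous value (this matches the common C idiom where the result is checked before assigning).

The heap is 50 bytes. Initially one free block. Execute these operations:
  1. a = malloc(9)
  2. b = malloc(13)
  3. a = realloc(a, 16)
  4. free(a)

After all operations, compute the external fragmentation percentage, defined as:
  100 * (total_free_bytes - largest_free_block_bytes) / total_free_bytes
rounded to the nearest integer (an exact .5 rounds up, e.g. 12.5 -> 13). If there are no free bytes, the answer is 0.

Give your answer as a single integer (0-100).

Op 1: a = malloc(9) -> a = 0; heap: [0-8 ALLOC][9-49 FREE]
Op 2: b = malloc(13) -> b = 9; heap: [0-8 ALLOC][9-21 ALLOC][22-49 FREE]
Op 3: a = realloc(a, 16) -> a = 22; heap: [0-8 FREE][9-21 ALLOC][22-37 ALLOC][38-49 FREE]
Op 4: free(a) -> (freed a); heap: [0-8 FREE][9-21 ALLOC][22-49 FREE]
Free blocks: [9 28] total_free=37 largest=28 -> 100*(37-28)/37 = 900/37 ≈ 24.324 -> rounds to 24

Answer: 24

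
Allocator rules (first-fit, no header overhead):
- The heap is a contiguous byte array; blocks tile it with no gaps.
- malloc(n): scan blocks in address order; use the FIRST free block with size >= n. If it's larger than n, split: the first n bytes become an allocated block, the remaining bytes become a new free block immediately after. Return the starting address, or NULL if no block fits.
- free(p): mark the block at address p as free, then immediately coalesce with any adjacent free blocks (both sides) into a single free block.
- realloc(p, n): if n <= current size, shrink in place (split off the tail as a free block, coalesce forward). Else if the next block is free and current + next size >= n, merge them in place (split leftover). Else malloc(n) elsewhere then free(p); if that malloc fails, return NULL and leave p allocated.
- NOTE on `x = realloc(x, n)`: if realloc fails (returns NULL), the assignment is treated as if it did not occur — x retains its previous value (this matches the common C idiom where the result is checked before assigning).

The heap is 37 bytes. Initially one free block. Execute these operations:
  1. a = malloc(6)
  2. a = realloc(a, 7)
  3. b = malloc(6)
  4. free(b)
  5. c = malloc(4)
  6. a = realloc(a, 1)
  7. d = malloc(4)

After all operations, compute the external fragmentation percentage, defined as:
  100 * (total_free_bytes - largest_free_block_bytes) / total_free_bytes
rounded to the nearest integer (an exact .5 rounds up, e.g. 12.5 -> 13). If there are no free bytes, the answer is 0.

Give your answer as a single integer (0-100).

Op 1: a = malloc(6) -> a = 0; heap: [0-5 ALLOC][6-36 FREE]
Op 2: a = realloc(a, 7) -> a = 0; heap: [0-6 ALLOC][7-36 FREE]
Op 3: b = malloc(6) -> b = 7; heap: [0-6 ALLOC][7-12 ALLOC][13-36 FREE]
Op 4: free(b) -> (freed b); heap: [0-6 ALLOC][7-36 FREE]
Op 5: c = malloc(4) -> c = 7; heap: [0-6 ALLOC][7-10 ALLOC][11-36 FREE]
Op 6: a = realloc(a, 1) -> a = 0; heap: [0-0 ALLOC][1-6 FREE][7-10 ALLOC][11-36 FREE]
Op 7: d = malloc(4) -> d = 1; heap: [0-0 ALLOC][1-4 ALLOC][5-6 FREE][7-10 ALLOC][11-36 FREE]
Free blocks: [2 26] total_free=28 largest=26 -> 100*(28-26)/28 = 200/28 ≈ 7.143 -> rounds to 7

Answer: 7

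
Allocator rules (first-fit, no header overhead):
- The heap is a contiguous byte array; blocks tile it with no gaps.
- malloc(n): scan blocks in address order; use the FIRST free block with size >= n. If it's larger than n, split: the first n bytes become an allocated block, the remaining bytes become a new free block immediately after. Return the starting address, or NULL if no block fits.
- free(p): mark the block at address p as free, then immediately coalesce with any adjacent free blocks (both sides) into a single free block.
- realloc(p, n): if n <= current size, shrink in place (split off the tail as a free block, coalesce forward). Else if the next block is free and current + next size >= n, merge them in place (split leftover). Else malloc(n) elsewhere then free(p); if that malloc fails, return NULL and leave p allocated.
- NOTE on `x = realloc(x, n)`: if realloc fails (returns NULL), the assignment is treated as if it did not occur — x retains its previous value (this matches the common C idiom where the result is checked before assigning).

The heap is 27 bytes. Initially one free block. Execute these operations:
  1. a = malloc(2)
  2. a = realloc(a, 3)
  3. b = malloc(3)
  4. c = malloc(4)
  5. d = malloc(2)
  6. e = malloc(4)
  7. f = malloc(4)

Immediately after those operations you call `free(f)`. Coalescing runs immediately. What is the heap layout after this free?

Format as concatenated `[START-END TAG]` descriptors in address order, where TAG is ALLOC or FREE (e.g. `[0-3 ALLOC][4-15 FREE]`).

Answer: [0-2 ALLOC][3-5 ALLOC][6-9 ALLOC][10-11 ALLOC][12-15 ALLOC][16-26 FREE]

Derivation:
Op 1: a = malloc(2) -> a = 0; heap: [0-1 ALLOC][2-26 FREE]
Op 2: a = realloc(a, 3) -> a = 0; heap: [0-2 ALLOC][3-26 FREE]
Op 3: b = malloc(3) -> b = 3; heap: [0-2 ALLOC][3-5 ALLOC][6-26 FREE]
Op 4: c = malloc(4) -> c = 6; heap: [0-2 ALLOC][3-5 ALLOC][6-9 ALLOC][10-26 FREE]
Op 5: d = malloc(2) -> d = 10; heap: [0-2 ALLOC][3-5 ALLOC][6-9 ALLOC][10-11 ALLOC][12-26 FREE]
Op 6: e = malloc(4) -> e = 12; heap: [0-2 ALLOC][3-5 ALLOC][6-9 ALLOC][10-11 ALLOC][12-15 ALLOC][16-26 FREE]
Op 7: f = malloc(4) -> f = 16; heap: [0-2 ALLOC][3-5 ALLOC][6-9 ALLOC][10-11 ALLOC][12-15 ALLOC][16-19 ALLOC][20-26 FREE]
free(f): f = 16 -> block [16-19 ALLOC]; mark free, coalesce with adjacent free neighbors -> [0-2 ALLOC][3-5 ALLOC][6-9 ALLOC][10-11 ALLOC][12-15 ALLOC][16-26 FREE]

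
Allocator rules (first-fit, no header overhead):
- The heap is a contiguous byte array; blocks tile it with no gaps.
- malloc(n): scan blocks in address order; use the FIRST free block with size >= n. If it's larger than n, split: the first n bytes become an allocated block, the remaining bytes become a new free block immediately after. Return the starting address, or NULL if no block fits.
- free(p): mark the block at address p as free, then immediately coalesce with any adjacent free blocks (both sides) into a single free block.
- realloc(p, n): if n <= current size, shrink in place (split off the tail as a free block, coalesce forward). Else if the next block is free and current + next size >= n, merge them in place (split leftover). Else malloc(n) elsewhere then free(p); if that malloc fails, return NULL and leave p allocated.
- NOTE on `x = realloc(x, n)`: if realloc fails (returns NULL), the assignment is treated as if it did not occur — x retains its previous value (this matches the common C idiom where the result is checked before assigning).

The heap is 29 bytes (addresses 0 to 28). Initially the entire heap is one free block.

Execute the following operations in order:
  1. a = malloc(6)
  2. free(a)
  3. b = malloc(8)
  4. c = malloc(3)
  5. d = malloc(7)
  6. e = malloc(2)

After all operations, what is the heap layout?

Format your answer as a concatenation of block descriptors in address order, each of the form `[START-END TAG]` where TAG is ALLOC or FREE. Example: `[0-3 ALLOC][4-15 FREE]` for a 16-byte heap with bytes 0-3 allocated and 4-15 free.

Answer: [0-7 ALLOC][8-10 ALLOC][11-17 ALLOC][18-19 ALLOC][20-28 FREE]

Derivation:
Op 1: a = malloc(6) -> a = 0; heap: [0-5 ALLOC][6-28 FREE]
Op 2: free(a) -> (freed a); heap: [0-28 FREE]
Op 3: b = malloc(8) -> b = 0; heap: [0-7 ALLOC][8-28 FREE]
Op 4: c = malloc(3) -> c = 8; heap: [0-7 ALLOC][8-10 ALLOC][11-28 FREE]
Op 5: d = malloc(7) -> d = 11; heap: [0-7 ALLOC][8-10 ALLOC][11-17 ALLOC][18-28 FREE]
Op 6: e = malloc(2) -> e = 18; heap: [0-7 ALLOC][8-10 ALLOC][11-17 ALLOC][18-19 ALLOC][20-28 FREE]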